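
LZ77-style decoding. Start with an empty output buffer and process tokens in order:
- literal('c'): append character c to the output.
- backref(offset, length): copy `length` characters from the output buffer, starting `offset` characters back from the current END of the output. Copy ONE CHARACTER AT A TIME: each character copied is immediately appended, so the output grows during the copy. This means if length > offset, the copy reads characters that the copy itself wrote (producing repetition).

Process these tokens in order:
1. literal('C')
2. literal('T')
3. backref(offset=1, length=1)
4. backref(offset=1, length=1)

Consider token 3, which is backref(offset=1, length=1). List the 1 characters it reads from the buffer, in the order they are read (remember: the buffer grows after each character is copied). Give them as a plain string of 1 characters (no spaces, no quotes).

Token 1: literal('C'). Output: "C"
Token 2: literal('T'). Output: "CT"
Token 3: backref(off=1, len=1). Buffer before: "CT" (len 2)
  byte 1: read out[1]='T', append. Buffer now: "CTT"

Answer: T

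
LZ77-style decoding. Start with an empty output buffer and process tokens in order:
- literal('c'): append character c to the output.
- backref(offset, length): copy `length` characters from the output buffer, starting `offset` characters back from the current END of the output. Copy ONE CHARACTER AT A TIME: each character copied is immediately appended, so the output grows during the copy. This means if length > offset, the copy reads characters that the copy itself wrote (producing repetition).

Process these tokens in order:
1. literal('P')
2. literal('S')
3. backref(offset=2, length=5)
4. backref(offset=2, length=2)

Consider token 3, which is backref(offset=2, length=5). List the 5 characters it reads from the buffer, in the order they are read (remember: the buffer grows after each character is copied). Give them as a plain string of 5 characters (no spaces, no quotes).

Answer: PSPSP

Derivation:
Token 1: literal('P'). Output: "P"
Token 2: literal('S'). Output: "PS"
Token 3: backref(off=2, len=5). Buffer before: "PS" (len 2)
  byte 1: read out[0]='P', append. Buffer now: "PSP"
  byte 2: read out[1]='S', append. Buffer now: "PSPS"
  byte 3: read out[2]='P', append. Buffer now: "PSPSP"
  byte 4: read out[3]='S', append. Buffer now: "PSPSPS"
  byte 5: read out[4]='P', append. Buffer now: "PSPSPSP"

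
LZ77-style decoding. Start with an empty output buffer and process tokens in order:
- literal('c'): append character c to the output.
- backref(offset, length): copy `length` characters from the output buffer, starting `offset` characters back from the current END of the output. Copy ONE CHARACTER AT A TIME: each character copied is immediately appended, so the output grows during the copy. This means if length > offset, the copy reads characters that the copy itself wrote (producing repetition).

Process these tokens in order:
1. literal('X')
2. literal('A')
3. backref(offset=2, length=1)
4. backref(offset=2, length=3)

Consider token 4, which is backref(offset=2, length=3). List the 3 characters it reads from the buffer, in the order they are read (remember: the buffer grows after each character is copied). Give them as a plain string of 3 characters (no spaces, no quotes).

Token 1: literal('X'). Output: "X"
Token 2: literal('A'). Output: "XA"
Token 3: backref(off=2, len=1). Copied 'X' from pos 0. Output: "XAX"
Token 4: backref(off=2, len=3). Buffer before: "XAX" (len 3)
  byte 1: read out[1]='A', append. Buffer now: "XAXA"
  byte 2: read out[2]='X', append. Buffer now: "XAXAX"
  byte 3: read out[3]='A', append. Buffer now: "XAXAXA"

Answer: AXA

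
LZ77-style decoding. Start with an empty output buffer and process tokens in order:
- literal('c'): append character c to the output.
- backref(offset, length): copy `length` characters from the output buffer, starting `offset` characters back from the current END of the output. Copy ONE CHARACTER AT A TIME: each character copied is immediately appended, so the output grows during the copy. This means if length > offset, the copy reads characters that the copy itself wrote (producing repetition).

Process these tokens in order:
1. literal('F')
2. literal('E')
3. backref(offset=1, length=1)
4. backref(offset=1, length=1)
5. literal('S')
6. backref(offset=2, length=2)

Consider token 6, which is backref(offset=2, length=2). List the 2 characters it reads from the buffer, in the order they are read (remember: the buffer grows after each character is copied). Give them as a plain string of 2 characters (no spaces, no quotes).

Token 1: literal('F'). Output: "F"
Token 2: literal('E'). Output: "FE"
Token 3: backref(off=1, len=1). Copied 'E' from pos 1. Output: "FEE"
Token 4: backref(off=1, len=1). Copied 'E' from pos 2. Output: "FEEE"
Token 5: literal('S'). Output: "FEEES"
Token 6: backref(off=2, len=2). Buffer before: "FEEES" (len 5)
  byte 1: read out[3]='E', append. Buffer now: "FEEESE"
  byte 2: read out[4]='S', append. Buffer now: "FEEESES"

Answer: ES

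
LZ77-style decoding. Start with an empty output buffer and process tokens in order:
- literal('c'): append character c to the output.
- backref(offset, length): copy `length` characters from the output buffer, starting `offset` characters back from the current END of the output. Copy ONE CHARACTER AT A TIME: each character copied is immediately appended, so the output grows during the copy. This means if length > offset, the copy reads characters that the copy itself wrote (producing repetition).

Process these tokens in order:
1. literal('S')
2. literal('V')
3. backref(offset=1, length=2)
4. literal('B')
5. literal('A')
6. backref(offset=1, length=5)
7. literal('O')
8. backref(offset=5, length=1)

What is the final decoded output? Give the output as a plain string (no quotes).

Answer: SVVVBAAAAAAOA

Derivation:
Token 1: literal('S'). Output: "S"
Token 2: literal('V'). Output: "SV"
Token 3: backref(off=1, len=2) (overlapping!). Copied 'VV' from pos 1. Output: "SVVV"
Token 4: literal('B'). Output: "SVVVB"
Token 5: literal('A'). Output: "SVVVBA"
Token 6: backref(off=1, len=5) (overlapping!). Copied 'AAAAA' from pos 5. Output: "SVVVBAAAAAA"
Token 7: literal('O'). Output: "SVVVBAAAAAAO"
Token 8: backref(off=5, len=1). Copied 'A' from pos 7. Output: "SVVVBAAAAAAOA"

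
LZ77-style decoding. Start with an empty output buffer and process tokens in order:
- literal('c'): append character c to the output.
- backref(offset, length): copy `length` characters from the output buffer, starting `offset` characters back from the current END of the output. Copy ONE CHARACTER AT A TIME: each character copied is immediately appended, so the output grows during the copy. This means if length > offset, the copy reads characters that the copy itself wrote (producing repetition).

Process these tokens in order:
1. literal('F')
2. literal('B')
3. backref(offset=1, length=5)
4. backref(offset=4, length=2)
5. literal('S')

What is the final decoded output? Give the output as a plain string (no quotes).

Token 1: literal('F'). Output: "F"
Token 2: literal('B'). Output: "FB"
Token 3: backref(off=1, len=5) (overlapping!). Copied 'BBBBB' from pos 1. Output: "FBBBBBB"
Token 4: backref(off=4, len=2). Copied 'BB' from pos 3. Output: "FBBBBBBBB"
Token 5: literal('S'). Output: "FBBBBBBBBS"

Answer: FBBBBBBBBS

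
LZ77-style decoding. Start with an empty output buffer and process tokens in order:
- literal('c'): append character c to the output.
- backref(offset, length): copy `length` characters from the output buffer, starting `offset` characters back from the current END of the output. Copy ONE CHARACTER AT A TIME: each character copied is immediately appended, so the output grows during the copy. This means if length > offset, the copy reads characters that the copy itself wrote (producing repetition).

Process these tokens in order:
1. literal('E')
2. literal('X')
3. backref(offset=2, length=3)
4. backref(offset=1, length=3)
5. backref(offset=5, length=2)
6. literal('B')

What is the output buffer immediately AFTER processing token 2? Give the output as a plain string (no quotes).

Answer: EX

Derivation:
Token 1: literal('E'). Output: "E"
Token 2: literal('X'). Output: "EX"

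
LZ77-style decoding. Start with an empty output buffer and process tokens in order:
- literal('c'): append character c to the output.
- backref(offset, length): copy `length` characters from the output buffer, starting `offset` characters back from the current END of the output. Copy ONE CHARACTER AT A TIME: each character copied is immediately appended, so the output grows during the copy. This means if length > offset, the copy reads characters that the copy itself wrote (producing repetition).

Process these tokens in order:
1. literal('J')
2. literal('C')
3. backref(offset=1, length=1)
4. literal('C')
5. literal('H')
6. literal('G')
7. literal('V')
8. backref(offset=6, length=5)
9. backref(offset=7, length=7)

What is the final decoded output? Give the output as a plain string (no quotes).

Token 1: literal('J'). Output: "J"
Token 2: literal('C'). Output: "JC"
Token 3: backref(off=1, len=1). Copied 'C' from pos 1. Output: "JCC"
Token 4: literal('C'). Output: "JCCC"
Token 5: literal('H'). Output: "JCCCH"
Token 6: literal('G'). Output: "JCCCHG"
Token 7: literal('V'). Output: "JCCCHGV"
Token 8: backref(off=6, len=5). Copied 'CCCHG' from pos 1. Output: "JCCCHGVCCCHG"
Token 9: backref(off=7, len=7). Copied 'GVCCCHG' from pos 5. Output: "JCCCHGVCCCHGGVCCCHG"

Answer: JCCCHGVCCCHGGVCCCHG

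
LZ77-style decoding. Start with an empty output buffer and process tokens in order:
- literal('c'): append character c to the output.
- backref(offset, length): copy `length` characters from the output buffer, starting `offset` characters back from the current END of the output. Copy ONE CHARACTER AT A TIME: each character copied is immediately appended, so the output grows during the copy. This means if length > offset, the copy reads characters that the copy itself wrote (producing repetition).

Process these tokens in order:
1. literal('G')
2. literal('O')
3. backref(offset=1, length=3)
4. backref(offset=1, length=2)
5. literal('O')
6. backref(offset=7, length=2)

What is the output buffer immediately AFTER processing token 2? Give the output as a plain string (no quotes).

Token 1: literal('G'). Output: "G"
Token 2: literal('O'). Output: "GO"

Answer: GO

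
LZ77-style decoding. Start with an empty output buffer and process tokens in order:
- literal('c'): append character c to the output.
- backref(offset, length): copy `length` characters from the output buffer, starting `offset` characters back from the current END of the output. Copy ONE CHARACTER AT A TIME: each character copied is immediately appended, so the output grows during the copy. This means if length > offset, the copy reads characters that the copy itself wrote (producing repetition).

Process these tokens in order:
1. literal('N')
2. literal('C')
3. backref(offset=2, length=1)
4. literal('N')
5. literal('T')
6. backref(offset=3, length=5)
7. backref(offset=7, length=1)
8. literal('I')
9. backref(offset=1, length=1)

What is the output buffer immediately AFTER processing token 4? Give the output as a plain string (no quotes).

Answer: NCNN

Derivation:
Token 1: literal('N'). Output: "N"
Token 2: literal('C'). Output: "NC"
Token 3: backref(off=2, len=1). Copied 'N' from pos 0. Output: "NCN"
Token 4: literal('N'). Output: "NCNN"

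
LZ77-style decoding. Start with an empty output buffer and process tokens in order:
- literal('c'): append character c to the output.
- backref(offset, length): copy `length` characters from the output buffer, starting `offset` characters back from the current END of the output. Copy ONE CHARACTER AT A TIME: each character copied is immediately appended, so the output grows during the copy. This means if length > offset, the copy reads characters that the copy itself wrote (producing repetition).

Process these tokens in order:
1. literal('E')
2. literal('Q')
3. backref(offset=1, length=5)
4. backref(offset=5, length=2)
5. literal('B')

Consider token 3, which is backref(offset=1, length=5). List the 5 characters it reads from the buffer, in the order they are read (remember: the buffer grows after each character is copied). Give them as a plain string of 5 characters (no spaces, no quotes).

Answer: QQQQQ

Derivation:
Token 1: literal('E'). Output: "E"
Token 2: literal('Q'). Output: "EQ"
Token 3: backref(off=1, len=5). Buffer before: "EQ" (len 2)
  byte 1: read out[1]='Q', append. Buffer now: "EQQ"
  byte 2: read out[2]='Q', append. Buffer now: "EQQQ"
  byte 3: read out[3]='Q', append. Buffer now: "EQQQQ"
  byte 4: read out[4]='Q', append. Buffer now: "EQQQQQ"
  byte 5: read out[5]='Q', append. Buffer now: "EQQQQQQ"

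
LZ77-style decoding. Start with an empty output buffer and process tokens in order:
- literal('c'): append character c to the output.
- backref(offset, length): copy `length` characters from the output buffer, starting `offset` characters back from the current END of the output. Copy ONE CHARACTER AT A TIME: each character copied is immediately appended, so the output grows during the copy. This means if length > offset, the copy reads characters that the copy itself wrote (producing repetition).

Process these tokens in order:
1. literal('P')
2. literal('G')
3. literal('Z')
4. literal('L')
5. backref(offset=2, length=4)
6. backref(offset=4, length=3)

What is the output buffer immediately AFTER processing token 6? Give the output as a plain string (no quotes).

Token 1: literal('P'). Output: "P"
Token 2: literal('G'). Output: "PG"
Token 3: literal('Z'). Output: "PGZ"
Token 4: literal('L'). Output: "PGZL"
Token 5: backref(off=2, len=4) (overlapping!). Copied 'ZLZL' from pos 2. Output: "PGZLZLZL"
Token 6: backref(off=4, len=3). Copied 'ZLZ' from pos 4. Output: "PGZLZLZLZLZ"

Answer: PGZLZLZLZLZ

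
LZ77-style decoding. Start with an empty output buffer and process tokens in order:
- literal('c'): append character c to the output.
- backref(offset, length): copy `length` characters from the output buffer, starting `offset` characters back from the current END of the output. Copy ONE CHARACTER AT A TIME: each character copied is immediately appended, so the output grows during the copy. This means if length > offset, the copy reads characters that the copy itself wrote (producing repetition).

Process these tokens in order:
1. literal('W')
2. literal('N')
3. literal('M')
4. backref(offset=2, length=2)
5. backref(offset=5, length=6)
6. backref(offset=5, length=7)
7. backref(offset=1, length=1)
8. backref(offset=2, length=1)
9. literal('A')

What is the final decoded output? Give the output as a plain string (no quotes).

Answer: WNMNMWNMNMWNMNMWNMMMA

Derivation:
Token 1: literal('W'). Output: "W"
Token 2: literal('N'). Output: "WN"
Token 3: literal('M'). Output: "WNM"
Token 4: backref(off=2, len=2). Copied 'NM' from pos 1. Output: "WNMNM"
Token 5: backref(off=5, len=6) (overlapping!). Copied 'WNMNMW' from pos 0. Output: "WNMNMWNMNMW"
Token 6: backref(off=5, len=7) (overlapping!). Copied 'NMNMWNM' from pos 6. Output: "WNMNMWNMNMWNMNMWNM"
Token 7: backref(off=1, len=1). Copied 'M' from pos 17. Output: "WNMNMWNMNMWNMNMWNMM"
Token 8: backref(off=2, len=1). Copied 'M' from pos 17. Output: "WNMNMWNMNMWNMNMWNMMM"
Token 9: literal('A'). Output: "WNMNMWNMNMWNMNMWNMMMA"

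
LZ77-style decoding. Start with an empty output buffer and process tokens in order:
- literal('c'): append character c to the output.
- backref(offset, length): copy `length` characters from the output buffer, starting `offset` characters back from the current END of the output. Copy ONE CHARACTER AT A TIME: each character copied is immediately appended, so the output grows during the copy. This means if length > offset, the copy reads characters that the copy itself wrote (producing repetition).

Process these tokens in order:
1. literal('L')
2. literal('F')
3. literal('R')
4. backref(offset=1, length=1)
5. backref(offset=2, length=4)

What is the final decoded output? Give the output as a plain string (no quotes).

Token 1: literal('L'). Output: "L"
Token 2: literal('F'). Output: "LF"
Token 3: literal('R'). Output: "LFR"
Token 4: backref(off=1, len=1). Copied 'R' from pos 2. Output: "LFRR"
Token 5: backref(off=2, len=4) (overlapping!). Copied 'RRRR' from pos 2. Output: "LFRRRRRR"

Answer: LFRRRRRR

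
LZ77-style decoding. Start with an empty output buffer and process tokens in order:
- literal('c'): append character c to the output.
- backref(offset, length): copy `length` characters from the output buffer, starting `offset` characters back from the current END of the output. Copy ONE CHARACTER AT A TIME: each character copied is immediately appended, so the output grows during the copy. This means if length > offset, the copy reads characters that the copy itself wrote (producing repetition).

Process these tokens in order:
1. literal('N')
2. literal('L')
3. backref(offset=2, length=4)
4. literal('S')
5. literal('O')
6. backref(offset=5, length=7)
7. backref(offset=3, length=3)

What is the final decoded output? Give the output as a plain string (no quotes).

Answer: NLNLNLSOLNLSOLNOLN

Derivation:
Token 1: literal('N'). Output: "N"
Token 2: literal('L'). Output: "NL"
Token 3: backref(off=2, len=4) (overlapping!). Copied 'NLNL' from pos 0. Output: "NLNLNL"
Token 4: literal('S'). Output: "NLNLNLS"
Token 5: literal('O'). Output: "NLNLNLSO"
Token 6: backref(off=5, len=7) (overlapping!). Copied 'LNLSOLN' from pos 3. Output: "NLNLNLSOLNLSOLN"
Token 7: backref(off=3, len=3). Copied 'OLN' from pos 12. Output: "NLNLNLSOLNLSOLNOLN"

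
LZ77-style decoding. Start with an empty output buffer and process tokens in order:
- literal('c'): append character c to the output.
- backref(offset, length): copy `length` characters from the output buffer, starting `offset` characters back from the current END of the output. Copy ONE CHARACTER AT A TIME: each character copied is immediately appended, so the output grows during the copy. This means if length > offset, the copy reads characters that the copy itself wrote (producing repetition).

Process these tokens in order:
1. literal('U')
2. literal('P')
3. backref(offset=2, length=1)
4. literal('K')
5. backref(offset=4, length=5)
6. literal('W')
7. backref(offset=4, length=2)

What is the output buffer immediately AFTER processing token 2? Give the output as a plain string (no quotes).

Token 1: literal('U'). Output: "U"
Token 2: literal('P'). Output: "UP"

Answer: UP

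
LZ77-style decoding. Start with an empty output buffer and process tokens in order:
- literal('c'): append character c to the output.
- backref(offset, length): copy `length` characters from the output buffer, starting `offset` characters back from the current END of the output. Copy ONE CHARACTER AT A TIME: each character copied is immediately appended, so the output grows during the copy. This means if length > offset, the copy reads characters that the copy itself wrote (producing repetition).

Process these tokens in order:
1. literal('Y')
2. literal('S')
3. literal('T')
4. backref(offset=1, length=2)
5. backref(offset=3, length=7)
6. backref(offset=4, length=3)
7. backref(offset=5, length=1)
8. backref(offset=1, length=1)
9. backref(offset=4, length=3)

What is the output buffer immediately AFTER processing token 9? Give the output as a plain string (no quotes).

Answer: YSTTTTTTTTTTTTTTTTTT

Derivation:
Token 1: literal('Y'). Output: "Y"
Token 2: literal('S'). Output: "YS"
Token 3: literal('T'). Output: "YST"
Token 4: backref(off=1, len=2) (overlapping!). Copied 'TT' from pos 2. Output: "YSTTT"
Token 5: backref(off=3, len=7) (overlapping!). Copied 'TTTTTTT' from pos 2. Output: "YSTTTTTTTTTT"
Token 6: backref(off=4, len=3). Copied 'TTT' from pos 8. Output: "YSTTTTTTTTTTTTT"
Token 7: backref(off=5, len=1). Copied 'T' from pos 10. Output: "YSTTTTTTTTTTTTTT"
Token 8: backref(off=1, len=1). Copied 'T' from pos 15. Output: "YSTTTTTTTTTTTTTTT"
Token 9: backref(off=4, len=3). Copied 'TTT' from pos 13. Output: "YSTTTTTTTTTTTTTTTTTT"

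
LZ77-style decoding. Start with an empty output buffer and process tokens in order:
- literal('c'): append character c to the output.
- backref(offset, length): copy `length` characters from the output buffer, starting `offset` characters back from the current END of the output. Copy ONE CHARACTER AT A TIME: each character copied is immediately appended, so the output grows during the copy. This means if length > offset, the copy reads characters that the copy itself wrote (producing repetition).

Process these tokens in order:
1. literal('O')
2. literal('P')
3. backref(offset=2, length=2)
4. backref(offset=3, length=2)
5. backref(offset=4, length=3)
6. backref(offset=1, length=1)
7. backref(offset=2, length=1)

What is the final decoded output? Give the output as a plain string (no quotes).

Answer: OPOPPOOPPPP

Derivation:
Token 1: literal('O'). Output: "O"
Token 2: literal('P'). Output: "OP"
Token 3: backref(off=2, len=2). Copied 'OP' from pos 0. Output: "OPOP"
Token 4: backref(off=3, len=2). Copied 'PO' from pos 1. Output: "OPOPPO"
Token 5: backref(off=4, len=3). Copied 'OPP' from pos 2. Output: "OPOPPOOPP"
Token 6: backref(off=1, len=1). Copied 'P' from pos 8. Output: "OPOPPOOPPP"
Token 7: backref(off=2, len=1). Copied 'P' from pos 8. Output: "OPOPPOOPPPP"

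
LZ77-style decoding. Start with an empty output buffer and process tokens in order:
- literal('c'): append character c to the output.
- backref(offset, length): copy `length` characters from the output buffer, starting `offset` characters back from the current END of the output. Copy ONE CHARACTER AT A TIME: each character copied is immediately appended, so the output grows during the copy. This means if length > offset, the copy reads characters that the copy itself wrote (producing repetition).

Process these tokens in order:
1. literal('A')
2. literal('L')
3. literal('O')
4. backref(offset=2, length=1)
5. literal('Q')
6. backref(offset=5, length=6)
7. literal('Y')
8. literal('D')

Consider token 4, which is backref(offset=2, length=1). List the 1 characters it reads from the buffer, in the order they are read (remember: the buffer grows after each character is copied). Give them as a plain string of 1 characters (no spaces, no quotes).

Token 1: literal('A'). Output: "A"
Token 2: literal('L'). Output: "AL"
Token 3: literal('O'). Output: "ALO"
Token 4: backref(off=2, len=1). Buffer before: "ALO" (len 3)
  byte 1: read out[1]='L', append. Buffer now: "ALOL"

Answer: L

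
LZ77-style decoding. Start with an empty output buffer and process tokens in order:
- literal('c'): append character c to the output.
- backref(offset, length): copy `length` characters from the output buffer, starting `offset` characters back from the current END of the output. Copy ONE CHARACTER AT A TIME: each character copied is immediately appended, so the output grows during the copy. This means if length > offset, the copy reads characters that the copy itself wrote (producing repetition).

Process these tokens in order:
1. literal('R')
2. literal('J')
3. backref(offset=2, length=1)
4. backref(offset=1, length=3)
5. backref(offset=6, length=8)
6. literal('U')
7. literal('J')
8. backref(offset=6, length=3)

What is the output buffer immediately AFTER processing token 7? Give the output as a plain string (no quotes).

Token 1: literal('R'). Output: "R"
Token 2: literal('J'). Output: "RJ"
Token 3: backref(off=2, len=1). Copied 'R' from pos 0. Output: "RJR"
Token 4: backref(off=1, len=3) (overlapping!). Copied 'RRR' from pos 2. Output: "RJRRRR"
Token 5: backref(off=6, len=8) (overlapping!). Copied 'RJRRRRRJ' from pos 0. Output: "RJRRRRRJRRRRRJ"
Token 6: literal('U'). Output: "RJRRRRRJRRRRRJU"
Token 7: literal('J'). Output: "RJRRRRRJRRRRRJUJ"

Answer: RJRRRRRJRRRRRJUJ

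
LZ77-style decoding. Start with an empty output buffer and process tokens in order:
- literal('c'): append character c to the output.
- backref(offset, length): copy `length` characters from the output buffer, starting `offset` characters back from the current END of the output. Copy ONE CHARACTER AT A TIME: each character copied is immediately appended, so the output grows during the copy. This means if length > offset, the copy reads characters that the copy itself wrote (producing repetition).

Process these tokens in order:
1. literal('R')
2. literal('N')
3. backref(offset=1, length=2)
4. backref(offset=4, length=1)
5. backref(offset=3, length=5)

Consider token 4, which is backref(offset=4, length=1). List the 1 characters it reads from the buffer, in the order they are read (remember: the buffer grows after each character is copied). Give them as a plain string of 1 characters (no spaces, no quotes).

Token 1: literal('R'). Output: "R"
Token 2: literal('N'). Output: "RN"
Token 3: backref(off=1, len=2) (overlapping!). Copied 'NN' from pos 1. Output: "RNNN"
Token 4: backref(off=4, len=1). Buffer before: "RNNN" (len 4)
  byte 1: read out[0]='R', append. Buffer now: "RNNNR"

Answer: R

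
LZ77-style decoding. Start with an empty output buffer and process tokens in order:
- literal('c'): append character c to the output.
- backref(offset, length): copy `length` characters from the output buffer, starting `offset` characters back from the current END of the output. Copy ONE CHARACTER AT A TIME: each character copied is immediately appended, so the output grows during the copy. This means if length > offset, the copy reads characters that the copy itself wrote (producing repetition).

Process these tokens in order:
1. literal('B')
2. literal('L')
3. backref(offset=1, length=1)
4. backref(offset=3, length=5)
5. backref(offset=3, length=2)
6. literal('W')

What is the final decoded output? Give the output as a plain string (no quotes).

Token 1: literal('B'). Output: "B"
Token 2: literal('L'). Output: "BL"
Token 3: backref(off=1, len=1). Copied 'L' from pos 1. Output: "BLL"
Token 4: backref(off=3, len=5) (overlapping!). Copied 'BLLBL' from pos 0. Output: "BLLBLLBL"
Token 5: backref(off=3, len=2). Copied 'LB' from pos 5. Output: "BLLBLLBLLB"
Token 6: literal('W'). Output: "BLLBLLBLLBW"

Answer: BLLBLLBLLBW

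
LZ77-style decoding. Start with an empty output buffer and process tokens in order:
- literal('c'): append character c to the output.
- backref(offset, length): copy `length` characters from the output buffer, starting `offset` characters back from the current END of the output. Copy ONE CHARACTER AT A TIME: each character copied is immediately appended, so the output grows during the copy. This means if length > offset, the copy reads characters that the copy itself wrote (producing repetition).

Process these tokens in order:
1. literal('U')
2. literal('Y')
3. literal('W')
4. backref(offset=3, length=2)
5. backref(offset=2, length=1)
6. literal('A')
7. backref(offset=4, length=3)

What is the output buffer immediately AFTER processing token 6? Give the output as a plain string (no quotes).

Token 1: literal('U'). Output: "U"
Token 2: literal('Y'). Output: "UY"
Token 3: literal('W'). Output: "UYW"
Token 4: backref(off=3, len=2). Copied 'UY' from pos 0. Output: "UYWUY"
Token 5: backref(off=2, len=1). Copied 'U' from pos 3. Output: "UYWUYU"
Token 6: literal('A'). Output: "UYWUYUA"

Answer: UYWUYUA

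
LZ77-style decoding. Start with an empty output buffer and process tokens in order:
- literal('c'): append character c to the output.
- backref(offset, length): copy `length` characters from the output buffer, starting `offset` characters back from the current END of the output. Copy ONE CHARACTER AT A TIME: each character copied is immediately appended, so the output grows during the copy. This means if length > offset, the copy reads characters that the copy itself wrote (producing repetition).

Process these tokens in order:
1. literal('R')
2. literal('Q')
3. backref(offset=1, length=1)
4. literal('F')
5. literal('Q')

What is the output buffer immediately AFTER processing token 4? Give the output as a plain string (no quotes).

Token 1: literal('R'). Output: "R"
Token 2: literal('Q'). Output: "RQ"
Token 3: backref(off=1, len=1). Copied 'Q' from pos 1. Output: "RQQ"
Token 4: literal('F'). Output: "RQQF"

Answer: RQQF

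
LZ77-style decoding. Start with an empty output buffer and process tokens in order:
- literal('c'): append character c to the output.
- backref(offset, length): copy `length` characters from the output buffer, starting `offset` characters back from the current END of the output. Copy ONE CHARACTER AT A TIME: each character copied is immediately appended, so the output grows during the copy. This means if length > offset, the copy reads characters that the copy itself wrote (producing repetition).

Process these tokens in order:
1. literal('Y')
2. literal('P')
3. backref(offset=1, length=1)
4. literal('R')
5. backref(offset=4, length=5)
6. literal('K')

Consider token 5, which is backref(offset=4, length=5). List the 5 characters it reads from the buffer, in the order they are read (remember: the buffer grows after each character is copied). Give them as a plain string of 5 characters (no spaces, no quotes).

Answer: YPPRY

Derivation:
Token 1: literal('Y'). Output: "Y"
Token 2: literal('P'). Output: "YP"
Token 3: backref(off=1, len=1). Copied 'P' from pos 1. Output: "YPP"
Token 4: literal('R'). Output: "YPPR"
Token 5: backref(off=4, len=5). Buffer before: "YPPR" (len 4)
  byte 1: read out[0]='Y', append. Buffer now: "YPPRY"
  byte 2: read out[1]='P', append. Buffer now: "YPPRYP"
  byte 3: read out[2]='P', append. Buffer now: "YPPRYPP"
  byte 4: read out[3]='R', append. Buffer now: "YPPRYPPR"
  byte 5: read out[4]='Y', append. Buffer now: "YPPRYPPRY"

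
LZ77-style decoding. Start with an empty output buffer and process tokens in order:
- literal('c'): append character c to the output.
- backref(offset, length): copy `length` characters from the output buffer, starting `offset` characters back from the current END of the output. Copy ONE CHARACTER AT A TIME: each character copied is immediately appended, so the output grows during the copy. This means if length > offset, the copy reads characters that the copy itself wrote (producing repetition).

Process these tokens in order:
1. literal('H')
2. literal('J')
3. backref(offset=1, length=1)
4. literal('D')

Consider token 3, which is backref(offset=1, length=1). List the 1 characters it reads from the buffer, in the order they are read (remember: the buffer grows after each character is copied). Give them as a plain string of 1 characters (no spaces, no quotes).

Answer: J

Derivation:
Token 1: literal('H'). Output: "H"
Token 2: literal('J'). Output: "HJ"
Token 3: backref(off=1, len=1). Buffer before: "HJ" (len 2)
  byte 1: read out[1]='J', append. Buffer now: "HJJ"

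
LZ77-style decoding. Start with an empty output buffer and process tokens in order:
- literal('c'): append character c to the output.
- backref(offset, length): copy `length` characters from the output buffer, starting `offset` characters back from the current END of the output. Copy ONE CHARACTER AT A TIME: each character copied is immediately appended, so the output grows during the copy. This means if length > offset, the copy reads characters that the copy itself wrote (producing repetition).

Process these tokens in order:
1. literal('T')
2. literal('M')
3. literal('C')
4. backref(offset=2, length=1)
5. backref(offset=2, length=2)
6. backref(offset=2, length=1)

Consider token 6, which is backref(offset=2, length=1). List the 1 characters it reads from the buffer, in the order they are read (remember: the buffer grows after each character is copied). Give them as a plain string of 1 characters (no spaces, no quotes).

Answer: C

Derivation:
Token 1: literal('T'). Output: "T"
Token 2: literal('M'). Output: "TM"
Token 3: literal('C'). Output: "TMC"
Token 4: backref(off=2, len=1). Copied 'M' from pos 1. Output: "TMCM"
Token 5: backref(off=2, len=2). Copied 'CM' from pos 2. Output: "TMCMCM"
Token 6: backref(off=2, len=1). Buffer before: "TMCMCM" (len 6)
  byte 1: read out[4]='C', append. Buffer now: "TMCMCMC"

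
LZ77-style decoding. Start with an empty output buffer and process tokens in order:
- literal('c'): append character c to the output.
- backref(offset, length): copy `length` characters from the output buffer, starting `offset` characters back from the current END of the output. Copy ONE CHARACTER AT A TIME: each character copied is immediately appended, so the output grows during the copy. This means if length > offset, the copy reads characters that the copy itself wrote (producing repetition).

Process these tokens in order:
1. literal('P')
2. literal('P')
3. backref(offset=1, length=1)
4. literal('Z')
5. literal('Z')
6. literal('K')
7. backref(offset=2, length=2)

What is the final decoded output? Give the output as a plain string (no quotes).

Answer: PPPZZKZK

Derivation:
Token 1: literal('P'). Output: "P"
Token 2: literal('P'). Output: "PP"
Token 3: backref(off=1, len=1). Copied 'P' from pos 1. Output: "PPP"
Token 4: literal('Z'). Output: "PPPZ"
Token 5: literal('Z'). Output: "PPPZZ"
Token 6: literal('K'). Output: "PPPZZK"
Token 7: backref(off=2, len=2). Copied 'ZK' from pos 4. Output: "PPPZZKZK"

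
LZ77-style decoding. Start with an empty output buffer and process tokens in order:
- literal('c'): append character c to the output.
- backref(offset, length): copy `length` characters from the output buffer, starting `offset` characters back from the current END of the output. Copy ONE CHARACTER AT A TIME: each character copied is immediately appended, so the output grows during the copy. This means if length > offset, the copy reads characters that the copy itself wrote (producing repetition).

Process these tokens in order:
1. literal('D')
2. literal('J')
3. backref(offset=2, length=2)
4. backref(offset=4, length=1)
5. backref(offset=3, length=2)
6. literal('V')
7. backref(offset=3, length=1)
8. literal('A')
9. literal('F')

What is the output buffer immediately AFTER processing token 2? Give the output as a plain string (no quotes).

Token 1: literal('D'). Output: "D"
Token 2: literal('J'). Output: "DJ"

Answer: DJ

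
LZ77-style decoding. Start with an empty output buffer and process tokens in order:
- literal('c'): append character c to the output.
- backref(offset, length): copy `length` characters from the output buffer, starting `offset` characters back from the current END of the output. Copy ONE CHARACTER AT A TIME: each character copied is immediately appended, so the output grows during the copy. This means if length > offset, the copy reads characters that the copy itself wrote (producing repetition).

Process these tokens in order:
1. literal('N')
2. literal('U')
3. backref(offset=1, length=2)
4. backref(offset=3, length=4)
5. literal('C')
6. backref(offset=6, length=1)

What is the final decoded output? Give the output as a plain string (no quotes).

Answer: NUUUUUUUCU

Derivation:
Token 1: literal('N'). Output: "N"
Token 2: literal('U'). Output: "NU"
Token 3: backref(off=1, len=2) (overlapping!). Copied 'UU' from pos 1. Output: "NUUU"
Token 4: backref(off=3, len=4) (overlapping!). Copied 'UUUU' from pos 1. Output: "NUUUUUUU"
Token 5: literal('C'). Output: "NUUUUUUUC"
Token 6: backref(off=6, len=1). Copied 'U' from pos 3. Output: "NUUUUUUUCU"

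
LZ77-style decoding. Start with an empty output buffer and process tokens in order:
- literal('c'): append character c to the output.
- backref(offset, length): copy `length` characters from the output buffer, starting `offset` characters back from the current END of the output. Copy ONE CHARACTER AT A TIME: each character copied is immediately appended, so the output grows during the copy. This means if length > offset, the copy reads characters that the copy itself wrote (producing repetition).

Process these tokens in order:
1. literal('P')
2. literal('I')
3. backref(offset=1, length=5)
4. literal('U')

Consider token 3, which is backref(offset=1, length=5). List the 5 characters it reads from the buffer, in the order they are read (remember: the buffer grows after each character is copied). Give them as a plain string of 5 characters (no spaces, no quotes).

Token 1: literal('P'). Output: "P"
Token 2: literal('I'). Output: "PI"
Token 3: backref(off=1, len=5). Buffer before: "PI" (len 2)
  byte 1: read out[1]='I', append. Buffer now: "PII"
  byte 2: read out[2]='I', append. Buffer now: "PIII"
  byte 3: read out[3]='I', append. Buffer now: "PIIII"
  byte 4: read out[4]='I', append. Buffer now: "PIIIII"
  byte 5: read out[5]='I', append. Buffer now: "PIIIIII"

Answer: IIIII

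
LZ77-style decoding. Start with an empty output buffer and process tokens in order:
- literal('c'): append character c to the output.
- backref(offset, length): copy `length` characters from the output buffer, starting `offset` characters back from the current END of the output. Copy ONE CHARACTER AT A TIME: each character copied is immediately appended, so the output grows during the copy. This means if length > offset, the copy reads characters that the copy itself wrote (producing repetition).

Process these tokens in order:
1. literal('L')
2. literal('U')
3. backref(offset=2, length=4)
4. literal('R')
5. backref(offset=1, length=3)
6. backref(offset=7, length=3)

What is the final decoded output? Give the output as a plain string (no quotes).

Token 1: literal('L'). Output: "L"
Token 2: literal('U'). Output: "LU"
Token 3: backref(off=2, len=4) (overlapping!). Copied 'LULU' from pos 0. Output: "LULULU"
Token 4: literal('R'). Output: "LULULUR"
Token 5: backref(off=1, len=3) (overlapping!). Copied 'RRR' from pos 6. Output: "LULULURRRR"
Token 6: backref(off=7, len=3). Copied 'ULU' from pos 3. Output: "LULULURRRRULU"

Answer: LULULURRRRULU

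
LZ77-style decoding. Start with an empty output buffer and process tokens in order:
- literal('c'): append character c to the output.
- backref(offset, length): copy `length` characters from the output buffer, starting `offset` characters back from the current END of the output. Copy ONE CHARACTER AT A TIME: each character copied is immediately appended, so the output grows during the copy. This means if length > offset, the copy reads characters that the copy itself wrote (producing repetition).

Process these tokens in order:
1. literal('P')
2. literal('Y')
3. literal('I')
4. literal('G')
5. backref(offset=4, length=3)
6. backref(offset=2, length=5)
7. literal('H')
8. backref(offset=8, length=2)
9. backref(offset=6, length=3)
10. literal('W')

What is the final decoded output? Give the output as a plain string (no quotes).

Token 1: literal('P'). Output: "P"
Token 2: literal('Y'). Output: "PY"
Token 3: literal('I'). Output: "PYI"
Token 4: literal('G'). Output: "PYIG"
Token 5: backref(off=4, len=3). Copied 'PYI' from pos 0. Output: "PYIGPYI"
Token 6: backref(off=2, len=5) (overlapping!). Copied 'YIYIY' from pos 5. Output: "PYIGPYIYIYIY"
Token 7: literal('H'). Output: "PYIGPYIYIYIYH"
Token 8: backref(off=8, len=2). Copied 'YI' from pos 5. Output: "PYIGPYIYIYIYHYI"
Token 9: backref(off=6, len=3). Copied 'YIY' from pos 9. Output: "PYIGPYIYIYIYHYIYIY"
Token 10: literal('W'). Output: "PYIGPYIYIYIYHYIYIYW"

Answer: PYIGPYIYIYIYHYIYIYW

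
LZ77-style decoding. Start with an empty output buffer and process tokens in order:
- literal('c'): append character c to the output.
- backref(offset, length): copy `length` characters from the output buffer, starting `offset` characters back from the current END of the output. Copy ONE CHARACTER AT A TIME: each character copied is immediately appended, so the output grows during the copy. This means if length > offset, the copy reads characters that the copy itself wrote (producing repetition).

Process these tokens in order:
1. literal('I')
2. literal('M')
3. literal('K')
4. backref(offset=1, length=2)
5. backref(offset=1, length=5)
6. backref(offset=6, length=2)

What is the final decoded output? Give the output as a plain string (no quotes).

Token 1: literal('I'). Output: "I"
Token 2: literal('M'). Output: "IM"
Token 3: literal('K'). Output: "IMK"
Token 4: backref(off=1, len=2) (overlapping!). Copied 'KK' from pos 2. Output: "IMKKK"
Token 5: backref(off=1, len=5) (overlapping!). Copied 'KKKKK' from pos 4. Output: "IMKKKKKKKK"
Token 6: backref(off=6, len=2). Copied 'KK' from pos 4. Output: "IMKKKKKKKKKK"

Answer: IMKKKKKKKKKK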